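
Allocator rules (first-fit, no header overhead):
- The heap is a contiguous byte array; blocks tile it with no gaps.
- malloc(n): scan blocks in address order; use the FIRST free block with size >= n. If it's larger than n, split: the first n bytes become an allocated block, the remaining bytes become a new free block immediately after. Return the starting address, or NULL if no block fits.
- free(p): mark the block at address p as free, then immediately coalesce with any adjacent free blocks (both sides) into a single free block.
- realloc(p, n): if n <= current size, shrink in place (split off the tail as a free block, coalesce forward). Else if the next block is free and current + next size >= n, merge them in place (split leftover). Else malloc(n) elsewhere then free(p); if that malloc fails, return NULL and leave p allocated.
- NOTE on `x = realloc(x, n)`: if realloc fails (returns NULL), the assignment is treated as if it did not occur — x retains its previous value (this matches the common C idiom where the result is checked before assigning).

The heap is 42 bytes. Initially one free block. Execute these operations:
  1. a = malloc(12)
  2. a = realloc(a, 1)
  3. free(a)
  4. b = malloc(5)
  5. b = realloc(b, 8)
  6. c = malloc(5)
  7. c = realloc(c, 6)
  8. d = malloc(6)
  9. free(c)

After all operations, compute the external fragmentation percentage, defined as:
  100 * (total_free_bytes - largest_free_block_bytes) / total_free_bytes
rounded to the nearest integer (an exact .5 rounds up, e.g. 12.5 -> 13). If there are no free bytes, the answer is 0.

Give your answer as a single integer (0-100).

Op 1: a = malloc(12) -> a = 0; heap: [0-11 ALLOC][12-41 FREE]
Op 2: a = realloc(a, 1) -> a = 0; heap: [0-0 ALLOC][1-41 FREE]
Op 3: free(a) -> (freed a); heap: [0-41 FREE]
Op 4: b = malloc(5) -> b = 0; heap: [0-4 ALLOC][5-41 FREE]
Op 5: b = realloc(b, 8) -> b = 0; heap: [0-7 ALLOC][8-41 FREE]
Op 6: c = malloc(5) -> c = 8; heap: [0-7 ALLOC][8-12 ALLOC][13-41 FREE]
Op 7: c = realloc(c, 6) -> c = 8; heap: [0-7 ALLOC][8-13 ALLOC][14-41 FREE]
Op 8: d = malloc(6) -> d = 14; heap: [0-7 ALLOC][8-13 ALLOC][14-19 ALLOC][20-41 FREE]
Op 9: free(c) -> (freed c); heap: [0-7 ALLOC][8-13 FREE][14-19 ALLOC][20-41 FREE]
Free blocks: [6 22] total_free=28 largest=22 -> 100*(28-22)/28 = 600/28 ≈ 21.429 -> rounds to 21

Answer: 21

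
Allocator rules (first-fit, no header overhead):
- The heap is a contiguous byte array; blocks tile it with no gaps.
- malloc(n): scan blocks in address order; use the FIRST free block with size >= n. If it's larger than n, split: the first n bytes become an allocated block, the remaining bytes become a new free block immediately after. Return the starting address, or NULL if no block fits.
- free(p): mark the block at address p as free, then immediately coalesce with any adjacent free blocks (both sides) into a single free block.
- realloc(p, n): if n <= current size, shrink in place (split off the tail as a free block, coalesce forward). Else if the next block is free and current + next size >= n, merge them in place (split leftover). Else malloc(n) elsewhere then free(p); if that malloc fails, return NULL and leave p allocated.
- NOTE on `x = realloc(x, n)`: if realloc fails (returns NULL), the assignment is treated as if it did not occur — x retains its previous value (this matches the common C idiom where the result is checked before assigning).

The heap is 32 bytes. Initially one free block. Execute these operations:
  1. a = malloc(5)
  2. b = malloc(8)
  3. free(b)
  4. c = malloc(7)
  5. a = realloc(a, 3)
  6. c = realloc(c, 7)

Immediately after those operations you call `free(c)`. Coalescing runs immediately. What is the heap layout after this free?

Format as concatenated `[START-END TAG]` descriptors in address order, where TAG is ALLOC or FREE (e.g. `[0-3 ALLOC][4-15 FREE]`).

Answer: [0-2 ALLOC][3-31 FREE]

Derivation:
Op 1: a = malloc(5) -> a = 0; heap: [0-4 ALLOC][5-31 FREE]
Op 2: b = malloc(8) -> b = 5; heap: [0-4 ALLOC][5-12 ALLOC][13-31 FREE]
Op 3: free(b) -> (freed b); heap: [0-4 ALLOC][5-31 FREE]
Op 4: c = malloc(7) -> c = 5; heap: [0-4 ALLOC][5-11 ALLOC][12-31 FREE]
Op 5: a = realloc(a, 3) -> a = 0; heap: [0-2 ALLOC][3-4 FREE][5-11 ALLOC][12-31 FREE]
Op 6: c = realloc(c, 7) -> c = 5; heap: [0-2 ALLOC][3-4 FREE][5-11 ALLOC][12-31 FREE]
free(c): c = 5 -> block [5-11 ALLOC]; mark free, coalesce with adjacent free neighbors -> [0-2 ALLOC][3-31 FREE]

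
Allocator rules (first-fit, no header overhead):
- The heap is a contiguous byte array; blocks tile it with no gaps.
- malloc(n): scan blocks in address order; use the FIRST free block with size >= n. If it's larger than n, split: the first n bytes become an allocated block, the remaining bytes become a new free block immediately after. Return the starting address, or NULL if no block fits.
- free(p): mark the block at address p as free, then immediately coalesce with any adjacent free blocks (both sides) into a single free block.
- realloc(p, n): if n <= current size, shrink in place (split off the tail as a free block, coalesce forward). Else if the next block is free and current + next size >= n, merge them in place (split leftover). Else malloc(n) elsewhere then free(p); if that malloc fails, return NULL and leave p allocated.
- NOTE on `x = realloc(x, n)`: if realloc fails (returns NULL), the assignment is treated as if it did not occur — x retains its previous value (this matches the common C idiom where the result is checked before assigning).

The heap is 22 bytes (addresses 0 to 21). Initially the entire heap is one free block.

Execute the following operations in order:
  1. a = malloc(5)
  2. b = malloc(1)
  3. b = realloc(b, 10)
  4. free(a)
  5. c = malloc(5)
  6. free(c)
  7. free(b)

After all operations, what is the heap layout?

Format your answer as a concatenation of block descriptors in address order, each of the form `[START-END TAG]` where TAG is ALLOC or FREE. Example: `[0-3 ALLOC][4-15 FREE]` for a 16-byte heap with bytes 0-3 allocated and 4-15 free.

Answer: [0-21 FREE]

Derivation:
Op 1: a = malloc(5) -> a = 0; heap: [0-4 ALLOC][5-21 FREE]
Op 2: b = malloc(1) -> b = 5; heap: [0-4 ALLOC][5-5 ALLOC][6-21 FREE]
Op 3: b = realloc(b, 10) -> b = 5; heap: [0-4 ALLOC][5-14 ALLOC][15-21 FREE]
Op 4: free(a) -> (freed a); heap: [0-4 FREE][5-14 ALLOC][15-21 FREE]
Op 5: c = malloc(5) -> c = 0; heap: [0-4 ALLOC][5-14 ALLOC][15-21 FREE]
Op 6: free(c) -> (freed c); heap: [0-4 FREE][5-14 ALLOC][15-21 FREE]
Op 7: free(b) -> (freed b); heap: [0-21 FREE]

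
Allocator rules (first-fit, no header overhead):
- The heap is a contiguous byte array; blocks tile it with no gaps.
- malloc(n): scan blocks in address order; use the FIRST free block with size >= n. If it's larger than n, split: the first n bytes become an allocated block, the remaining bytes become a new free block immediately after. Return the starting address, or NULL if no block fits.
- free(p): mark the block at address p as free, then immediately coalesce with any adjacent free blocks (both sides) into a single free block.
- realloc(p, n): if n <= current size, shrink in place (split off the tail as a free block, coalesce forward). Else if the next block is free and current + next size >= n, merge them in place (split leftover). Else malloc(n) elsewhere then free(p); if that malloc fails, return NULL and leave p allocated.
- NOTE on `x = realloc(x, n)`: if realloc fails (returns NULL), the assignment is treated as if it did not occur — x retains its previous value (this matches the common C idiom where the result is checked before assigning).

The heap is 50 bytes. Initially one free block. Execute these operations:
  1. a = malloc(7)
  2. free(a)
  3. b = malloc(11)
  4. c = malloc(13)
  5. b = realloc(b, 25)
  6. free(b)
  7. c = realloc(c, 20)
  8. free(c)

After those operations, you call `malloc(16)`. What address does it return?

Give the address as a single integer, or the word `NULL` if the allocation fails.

Answer: 0

Derivation:
Op 1: a = malloc(7) -> a = 0; heap: [0-6 ALLOC][7-49 FREE]
Op 2: free(a) -> (freed a); heap: [0-49 FREE]
Op 3: b = malloc(11) -> b = 0; heap: [0-10 ALLOC][11-49 FREE]
Op 4: c = malloc(13) -> c = 11; heap: [0-10 ALLOC][11-23 ALLOC][24-49 FREE]
Op 5: b = realloc(b, 25) -> b = 24; heap: [0-10 FREE][11-23 ALLOC][24-48 ALLOC][49-49 FREE]
Op 6: free(b) -> (freed b); heap: [0-10 FREE][11-23 ALLOC][24-49 FREE]
Op 7: c = realloc(c, 20) -> c = 11; heap: [0-10 FREE][11-30 ALLOC][31-49 FREE]
Op 8: free(c) -> (freed c); heap: [0-49 FREE]
malloc(16): first-fit scan over [0-49 FREE] -> 0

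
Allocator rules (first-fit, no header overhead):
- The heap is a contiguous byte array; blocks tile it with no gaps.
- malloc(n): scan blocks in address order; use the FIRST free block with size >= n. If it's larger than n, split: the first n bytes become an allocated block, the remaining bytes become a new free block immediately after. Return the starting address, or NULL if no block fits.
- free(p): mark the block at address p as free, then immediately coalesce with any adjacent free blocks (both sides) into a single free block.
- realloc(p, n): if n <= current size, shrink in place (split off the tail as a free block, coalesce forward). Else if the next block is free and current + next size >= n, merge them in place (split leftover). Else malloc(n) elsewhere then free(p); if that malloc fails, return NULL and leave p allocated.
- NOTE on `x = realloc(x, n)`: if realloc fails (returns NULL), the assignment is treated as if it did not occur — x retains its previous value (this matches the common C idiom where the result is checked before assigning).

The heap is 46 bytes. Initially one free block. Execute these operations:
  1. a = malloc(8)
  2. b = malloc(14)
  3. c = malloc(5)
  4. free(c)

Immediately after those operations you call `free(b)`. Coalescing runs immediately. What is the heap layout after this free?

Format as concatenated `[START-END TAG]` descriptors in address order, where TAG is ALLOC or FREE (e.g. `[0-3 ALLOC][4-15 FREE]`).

Answer: [0-7 ALLOC][8-45 FREE]

Derivation:
Op 1: a = malloc(8) -> a = 0; heap: [0-7 ALLOC][8-45 FREE]
Op 2: b = malloc(14) -> b = 8; heap: [0-7 ALLOC][8-21 ALLOC][22-45 FREE]
Op 3: c = malloc(5) -> c = 22; heap: [0-7 ALLOC][8-21 ALLOC][22-26 ALLOC][27-45 FREE]
Op 4: free(c) -> (freed c); heap: [0-7 ALLOC][8-21 ALLOC][22-45 FREE]
free(b): b = 8 -> block [8-21 ALLOC]; mark free, coalesce with adjacent free neighbors -> [0-7 ALLOC][8-45 FREE]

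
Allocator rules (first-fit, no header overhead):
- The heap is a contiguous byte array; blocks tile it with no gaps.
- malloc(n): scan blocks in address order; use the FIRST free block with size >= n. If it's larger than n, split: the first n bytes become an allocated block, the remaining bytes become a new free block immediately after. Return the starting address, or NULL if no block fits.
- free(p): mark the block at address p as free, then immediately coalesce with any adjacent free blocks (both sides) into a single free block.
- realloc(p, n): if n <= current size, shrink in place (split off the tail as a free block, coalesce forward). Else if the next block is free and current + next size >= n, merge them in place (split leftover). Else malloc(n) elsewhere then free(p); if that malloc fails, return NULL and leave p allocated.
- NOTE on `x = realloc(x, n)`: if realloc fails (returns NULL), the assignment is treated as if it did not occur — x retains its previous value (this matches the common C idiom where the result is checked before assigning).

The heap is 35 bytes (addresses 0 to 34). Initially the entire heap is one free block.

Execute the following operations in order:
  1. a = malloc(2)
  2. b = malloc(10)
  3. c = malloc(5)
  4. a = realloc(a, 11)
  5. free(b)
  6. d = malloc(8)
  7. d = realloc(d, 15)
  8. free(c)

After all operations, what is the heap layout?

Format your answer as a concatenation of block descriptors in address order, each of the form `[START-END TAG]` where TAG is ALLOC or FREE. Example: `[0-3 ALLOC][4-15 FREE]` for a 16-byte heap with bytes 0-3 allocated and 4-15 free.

Answer: [0-7 ALLOC][8-16 FREE][17-27 ALLOC][28-34 FREE]

Derivation:
Op 1: a = malloc(2) -> a = 0; heap: [0-1 ALLOC][2-34 FREE]
Op 2: b = malloc(10) -> b = 2; heap: [0-1 ALLOC][2-11 ALLOC][12-34 FREE]
Op 3: c = malloc(5) -> c = 12; heap: [0-1 ALLOC][2-11 ALLOC][12-16 ALLOC][17-34 FREE]
Op 4: a = realloc(a, 11) -> a = 17; heap: [0-1 FREE][2-11 ALLOC][12-16 ALLOC][17-27 ALLOC][28-34 FREE]
Op 5: free(b) -> (freed b); heap: [0-11 FREE][12-16 ALLOC][17-27 ALLOC][28-34 FREE]
Op 6: d = malloc(8) -> d = 0; heap: [0-7 ALLOC][8-11 FREE][12-16 ALLOC][17-27 ALLOC][28-34 FREE]
Op 7: d = realloc(d, 15) -> NULL (d unchanged); heap: [0-7 ALLOC][8-11 FREE][12-16 ALLOC][17-27 ALLOC][28-34 FREE]
Op 8: free(c) -> (freed c); heap: [0-7 ALLOC][8-16 FREE][17-27 ALLOC][28-34 FREE]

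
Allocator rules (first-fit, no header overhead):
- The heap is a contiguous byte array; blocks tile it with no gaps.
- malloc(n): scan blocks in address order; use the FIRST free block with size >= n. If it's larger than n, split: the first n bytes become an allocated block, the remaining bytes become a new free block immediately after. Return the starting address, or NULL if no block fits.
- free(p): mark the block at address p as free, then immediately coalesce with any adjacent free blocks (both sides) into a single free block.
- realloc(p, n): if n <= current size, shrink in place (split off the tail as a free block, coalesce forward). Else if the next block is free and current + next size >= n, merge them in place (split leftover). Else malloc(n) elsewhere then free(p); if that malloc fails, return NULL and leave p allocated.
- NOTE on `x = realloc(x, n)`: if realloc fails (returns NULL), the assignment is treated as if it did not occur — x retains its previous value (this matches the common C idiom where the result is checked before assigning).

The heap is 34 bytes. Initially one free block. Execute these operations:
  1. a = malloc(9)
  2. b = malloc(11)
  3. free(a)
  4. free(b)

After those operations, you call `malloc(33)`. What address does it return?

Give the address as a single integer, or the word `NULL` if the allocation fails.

Op 1: a = malloc(9) -> a = 0; heap: [0-8 ALLOC][9-33 FREE]
Op 2: b = malloc(11) -> b = 9; heap: [0-8 ALLOC][9-19 ALLOC][20-33 FREE]
Op 3: free(a) -> (freed a); heap: [0-8 FREE][9-19 ALLOC][20-33 FREE]
Op 4: free(b) -> (freed b); heap: [0-33 FREE]
malloc(33): first-fit scan over [0-33 FREE] -> 0

Answer: 0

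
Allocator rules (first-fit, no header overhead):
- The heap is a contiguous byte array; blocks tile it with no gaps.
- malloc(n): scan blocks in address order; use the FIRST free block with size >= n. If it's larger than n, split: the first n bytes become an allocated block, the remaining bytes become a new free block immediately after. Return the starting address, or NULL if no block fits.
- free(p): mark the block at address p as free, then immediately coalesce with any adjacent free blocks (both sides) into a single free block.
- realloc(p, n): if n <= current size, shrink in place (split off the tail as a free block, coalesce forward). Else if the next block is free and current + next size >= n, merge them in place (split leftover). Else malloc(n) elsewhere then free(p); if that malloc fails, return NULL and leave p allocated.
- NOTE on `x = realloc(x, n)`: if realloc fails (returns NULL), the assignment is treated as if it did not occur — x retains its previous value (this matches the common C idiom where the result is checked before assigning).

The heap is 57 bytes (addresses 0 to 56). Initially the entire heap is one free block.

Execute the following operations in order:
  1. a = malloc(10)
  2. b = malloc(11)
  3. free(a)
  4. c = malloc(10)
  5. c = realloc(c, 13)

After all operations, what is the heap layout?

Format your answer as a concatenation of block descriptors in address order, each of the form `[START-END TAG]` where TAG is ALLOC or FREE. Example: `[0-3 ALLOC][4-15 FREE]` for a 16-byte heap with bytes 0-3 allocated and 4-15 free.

Op 1: a = malloc(10) -> a = 0; heap: [0-9 ALLOC][10-56 FREE]
Op 2: b = malloc(11) -> b = 10; heap: [0-9 ALLOC][10-20 ALLOC][21-56 FREE]
Op 3: free(a) -> (freed a); heap: [0-9 FREE][10-20 ALLOC][21-56 FREE]
Op 4: c = malloc(10) -> c = 0; heap: [0-9 ALLOC][10-20 ALLOC][21-56 FREE]
Op 5: c = realloc(c, 13) -> c = 21; heap: [0-9 FREE][10-20 ALLOC][21-33 ALLOC][34-56 FREE]

Answer: [0-9 FREE][10-20 ALLOC][21-33 ALLOC][34-56 FREE]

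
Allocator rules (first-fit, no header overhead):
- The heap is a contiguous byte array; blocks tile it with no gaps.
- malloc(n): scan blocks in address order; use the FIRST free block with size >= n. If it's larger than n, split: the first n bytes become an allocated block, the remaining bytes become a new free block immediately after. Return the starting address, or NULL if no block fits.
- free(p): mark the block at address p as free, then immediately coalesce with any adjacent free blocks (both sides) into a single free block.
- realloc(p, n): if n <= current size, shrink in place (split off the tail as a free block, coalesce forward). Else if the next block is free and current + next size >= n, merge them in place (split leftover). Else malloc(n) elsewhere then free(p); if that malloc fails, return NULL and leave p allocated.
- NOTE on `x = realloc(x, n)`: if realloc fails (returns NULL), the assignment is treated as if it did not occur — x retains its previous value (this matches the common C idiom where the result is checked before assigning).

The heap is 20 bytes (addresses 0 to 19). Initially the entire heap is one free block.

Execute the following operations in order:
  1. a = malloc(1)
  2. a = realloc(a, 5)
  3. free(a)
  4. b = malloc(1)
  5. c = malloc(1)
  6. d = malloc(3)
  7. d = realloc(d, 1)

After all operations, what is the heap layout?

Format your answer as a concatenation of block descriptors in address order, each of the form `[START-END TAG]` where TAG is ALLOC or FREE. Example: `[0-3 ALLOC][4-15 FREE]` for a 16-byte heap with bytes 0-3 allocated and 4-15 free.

Op 1: a = malloc(1) -> a = 0; heap: [0-0 ALLOC][1-19 FREE]
Op 2: a = realloc(a, 5) -> a = 0; heap: [0-4 ALLOC][5-19 FREE]
Op 3: free(a) -> (freed a); heap: [0-19 FREE]
Op 4: b = malloc(1) -> b = 0; heap: [0-0 ALLOC][1-19 FREE]
Op 5: c = malloc(1) -> c = 1; heap: [0-0 ALLOC][1-1 ALLOC][2-19 FREE]
Op 6: d = malloc(3) -> d = 2; heap: [0-0 ALLOC][1-1 ALLOC][2-4 ALLOC][5-19 FREE]
Op 7: d = realloc(d, 1) -> d = 2; heap: [0-0 ALLOC][1-1 ALLOC][2-2 ALLOC][3-19 FREE]

Answer: [0-0 ALLOC][1-1 ALLOC][2-2 ALLOC][3-19 FREE]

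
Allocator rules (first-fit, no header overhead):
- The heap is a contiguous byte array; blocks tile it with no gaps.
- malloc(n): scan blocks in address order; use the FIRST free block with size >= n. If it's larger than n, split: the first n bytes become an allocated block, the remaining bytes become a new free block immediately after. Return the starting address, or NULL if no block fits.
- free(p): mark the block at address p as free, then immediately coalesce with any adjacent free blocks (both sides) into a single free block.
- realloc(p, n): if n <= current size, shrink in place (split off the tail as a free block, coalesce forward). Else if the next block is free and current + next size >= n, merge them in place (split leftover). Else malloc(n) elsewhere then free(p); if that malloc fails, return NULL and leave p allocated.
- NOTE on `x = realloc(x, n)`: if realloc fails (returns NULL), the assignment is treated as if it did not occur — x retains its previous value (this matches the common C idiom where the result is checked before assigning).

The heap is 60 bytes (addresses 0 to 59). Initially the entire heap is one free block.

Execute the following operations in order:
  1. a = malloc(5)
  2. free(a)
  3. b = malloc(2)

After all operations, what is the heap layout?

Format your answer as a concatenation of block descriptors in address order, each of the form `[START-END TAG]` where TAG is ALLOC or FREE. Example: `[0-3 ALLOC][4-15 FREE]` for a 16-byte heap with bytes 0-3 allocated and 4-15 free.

Answer: [0-1 ALLOC][2-59 FREE]

Derivation:
Op 1: a = malloc(5) -> a = 0; heap: [0-4 ALLOC][5-59 FREE]
Op 2: free(a) -> (freed a); heap: [0-59 FREE]
Op 3: b = malloc(2) -> b = 0; heap: [0-1 ALLOC][2-59 FREE]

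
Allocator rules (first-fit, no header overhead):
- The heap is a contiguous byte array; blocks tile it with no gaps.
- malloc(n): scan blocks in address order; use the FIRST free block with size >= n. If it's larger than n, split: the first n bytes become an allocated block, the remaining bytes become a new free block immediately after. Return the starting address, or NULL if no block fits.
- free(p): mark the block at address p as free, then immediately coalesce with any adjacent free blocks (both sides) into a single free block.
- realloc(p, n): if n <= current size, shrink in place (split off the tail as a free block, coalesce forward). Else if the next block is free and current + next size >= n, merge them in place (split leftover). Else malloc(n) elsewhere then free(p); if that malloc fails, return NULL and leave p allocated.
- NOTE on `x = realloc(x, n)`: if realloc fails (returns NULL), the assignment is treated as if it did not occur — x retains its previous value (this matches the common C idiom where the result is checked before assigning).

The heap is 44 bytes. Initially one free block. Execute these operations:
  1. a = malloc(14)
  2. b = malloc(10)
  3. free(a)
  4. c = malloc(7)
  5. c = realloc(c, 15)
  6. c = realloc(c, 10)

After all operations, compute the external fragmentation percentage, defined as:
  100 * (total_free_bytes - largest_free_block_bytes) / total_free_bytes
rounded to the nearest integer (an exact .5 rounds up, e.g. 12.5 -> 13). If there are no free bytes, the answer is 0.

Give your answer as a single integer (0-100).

Answer: 42

Derivation:
Op 1: a = malloc(14) -> a = 0; heap: [0-13 ALLOC][14-43 FREE]
Op 2: b = malloc(10) -> b = 14; heap: [0-13 ALLOC][14-23 ALLOC][24-43 FREE]
Op 3: free(a) -> (freed a); heap: [0-13 FREE][14-23 ALLOC][24-43 FREE]
Op 4: c = malloc(7) -> c = 0; heap: [0-6 ALLOC][7-13 FREE][14-23 ALLOC][24-43 FREE]
Op 5: c = realloc(c, 15) -> c = 24; heap: [0-13 FREE][14-23 ALLOC][24-38 ALLOC][39-43 FREE]
Op 6: c = realloc(c, 10) -> c = 24; heap: [0-13 FREE][14-23 ALLOC][24-33 ALLOC][34-43 FREE]
Free blocks: [14 10] total_free=24 largest=14 -> 100*(24-14)/24 = 1000/24 ≈ 41.667 -> rounds to 42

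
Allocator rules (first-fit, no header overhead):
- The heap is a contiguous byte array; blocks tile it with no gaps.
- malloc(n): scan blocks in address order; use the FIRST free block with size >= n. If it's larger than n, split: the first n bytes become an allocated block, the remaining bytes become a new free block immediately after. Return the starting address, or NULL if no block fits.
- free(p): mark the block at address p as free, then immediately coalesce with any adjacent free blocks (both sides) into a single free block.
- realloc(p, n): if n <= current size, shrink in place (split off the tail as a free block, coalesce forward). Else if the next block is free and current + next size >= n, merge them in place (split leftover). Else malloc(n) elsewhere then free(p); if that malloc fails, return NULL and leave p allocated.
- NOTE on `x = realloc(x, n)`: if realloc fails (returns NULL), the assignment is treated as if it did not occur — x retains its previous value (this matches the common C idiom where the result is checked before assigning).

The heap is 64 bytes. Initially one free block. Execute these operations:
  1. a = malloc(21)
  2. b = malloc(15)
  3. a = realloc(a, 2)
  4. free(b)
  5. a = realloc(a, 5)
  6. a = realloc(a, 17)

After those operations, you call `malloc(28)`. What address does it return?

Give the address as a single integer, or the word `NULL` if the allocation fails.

Op 1: a = malloc(21) -> a = 0; heap: [0-20 ALLOC][21-63 FREE]
Op 2: b = malloc(15) -> b = 21; heap: [0-20 ALLOC][21-35 ALLOC][36-63 FREE]
Op 3: a = realloc(a, 2) -> a = 0; heap: [0-1 ALLOC][2-20 FREE][21-35 ALLOC][36-63 FREE]
Op 4: free(b) -> (freed b); heap: [0-1 ALLOC][2-63 FREE]
Op 5: a = realloc(a, 5) -> a = 0; heap: [0-4 ALLOC][5-63 FREE]
Op 6: a = realloc(a, 17) -> a = 0; heap: [0-16 ALLOC][17-63 FREE]
malloc(28): first-fit scan over [0-16 ALLOC][17-63 FREE] -> 17

Answer: 17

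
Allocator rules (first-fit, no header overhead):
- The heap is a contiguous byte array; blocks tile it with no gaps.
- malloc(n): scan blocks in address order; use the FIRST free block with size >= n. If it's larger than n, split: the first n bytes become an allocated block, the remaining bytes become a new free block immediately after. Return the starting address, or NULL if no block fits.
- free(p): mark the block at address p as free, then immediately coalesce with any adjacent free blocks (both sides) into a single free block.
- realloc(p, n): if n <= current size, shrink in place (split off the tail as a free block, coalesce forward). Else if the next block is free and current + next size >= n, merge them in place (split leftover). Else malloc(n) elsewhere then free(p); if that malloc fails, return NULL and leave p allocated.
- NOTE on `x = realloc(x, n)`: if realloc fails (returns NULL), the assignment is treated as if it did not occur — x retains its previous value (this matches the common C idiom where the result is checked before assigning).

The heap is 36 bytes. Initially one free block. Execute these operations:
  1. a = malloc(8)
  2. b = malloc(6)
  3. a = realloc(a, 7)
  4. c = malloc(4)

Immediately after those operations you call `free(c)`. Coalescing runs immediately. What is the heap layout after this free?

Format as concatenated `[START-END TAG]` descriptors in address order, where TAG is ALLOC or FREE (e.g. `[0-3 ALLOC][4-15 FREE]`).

Op 1: a = malloc(8) -> a = 0; heap: [0-7 ALLOC][8-35 FREE]
Op 2: b = malloc(6) -> b = 8; heap: [0-7 ALLOC][8-13 ALLOC][14-35 FREE]
Op 3: a = realloc(a, 7) -> a = 0; heap: [0-6 ALLOC][7-7 FREE][8-13 ALLOC][14-35 FREE]
Op 4: c = malloc(4) -> c = 14; heap: [0-6 ALLOC][7-7 FREE][8-13 ALLOC][14-17 ALLOC][18-35 FREE]
free(c): c = 14 -> block [14-17 ALLOC]; mark free, coalesce with adjacent free neighbors -> [0-6 ALLOC][7-7 FREE][8-13 ALLOC][14-35 FREE]

Answer: [0-6 ALLOC][7-7 FREE][8-13 ALLOC][14-35 FREE]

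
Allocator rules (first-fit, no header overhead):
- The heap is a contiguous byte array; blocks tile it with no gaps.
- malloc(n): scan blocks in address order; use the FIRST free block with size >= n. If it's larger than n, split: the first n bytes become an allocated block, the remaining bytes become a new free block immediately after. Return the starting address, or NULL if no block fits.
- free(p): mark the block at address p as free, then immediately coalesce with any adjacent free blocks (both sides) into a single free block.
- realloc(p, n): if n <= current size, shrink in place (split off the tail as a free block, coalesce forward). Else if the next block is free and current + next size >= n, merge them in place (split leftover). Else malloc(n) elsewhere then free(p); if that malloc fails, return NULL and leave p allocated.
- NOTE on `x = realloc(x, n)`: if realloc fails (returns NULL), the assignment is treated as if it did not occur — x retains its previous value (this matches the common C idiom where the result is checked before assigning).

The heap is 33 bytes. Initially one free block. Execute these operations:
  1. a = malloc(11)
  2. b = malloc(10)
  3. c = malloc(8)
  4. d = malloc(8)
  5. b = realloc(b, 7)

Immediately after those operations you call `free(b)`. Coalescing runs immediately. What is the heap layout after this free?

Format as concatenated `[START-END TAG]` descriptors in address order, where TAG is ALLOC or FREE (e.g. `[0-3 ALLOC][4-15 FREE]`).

Op 1: a = malloc(11) -> a = 0; heap: [0-10 ALLOC][11-32 FREE]
Op 2: b = malloc(10) -> b = 11; heap: [0-10 ALLOC][11-20 ALLOC][21-32 FREE]
Op 3: c = malloc(8) -> c = 21; heap: [0-10 ALLOC][11-20 ALLOC][21-28 ALLOC][29-32 FREE]
Op 4: d = malloc(8) -> d = NULL; heap: [0-10 ALLOC][11-20 ALLOC][21-28 ALLOC][29-32 FREE]
Op 5: b = realloc(b, 7) -> b = 11; heap: [0-10 ALLOC][11-17 ALLOC][18-20 FREE][21-28 ALLOC][29-32 FREE]
free(b): b = 11 -> block [11-17 ALLOC]; mark free, coalesce with adjacent free neighbors -> [0-10 ALLOC][11-20 FREE][21-28 ALLOC][29-32 FREE]

Answer: [0-10 ALLOC][11-20 FREE][21-28 ALLOC][29-32 FREE]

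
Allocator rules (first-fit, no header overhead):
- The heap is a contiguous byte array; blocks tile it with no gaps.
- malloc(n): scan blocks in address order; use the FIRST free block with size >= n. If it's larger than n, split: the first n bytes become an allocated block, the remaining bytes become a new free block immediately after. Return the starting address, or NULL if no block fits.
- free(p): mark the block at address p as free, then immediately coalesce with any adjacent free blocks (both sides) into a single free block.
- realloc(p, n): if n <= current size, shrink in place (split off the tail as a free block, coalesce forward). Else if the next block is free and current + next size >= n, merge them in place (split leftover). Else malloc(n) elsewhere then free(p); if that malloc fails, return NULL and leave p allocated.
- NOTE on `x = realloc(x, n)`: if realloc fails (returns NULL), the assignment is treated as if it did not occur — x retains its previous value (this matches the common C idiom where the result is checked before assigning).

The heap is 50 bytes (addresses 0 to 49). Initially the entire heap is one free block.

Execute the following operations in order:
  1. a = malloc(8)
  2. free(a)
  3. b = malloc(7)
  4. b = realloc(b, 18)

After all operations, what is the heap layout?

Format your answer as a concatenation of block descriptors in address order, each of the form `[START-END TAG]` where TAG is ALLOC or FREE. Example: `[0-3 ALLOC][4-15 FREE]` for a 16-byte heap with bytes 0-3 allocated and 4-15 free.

Answer: [0-17 ALLOC][18-49 FREE]

Derivation:
Op 1: a = malloc(8) -> a = 0; heap: [0-7 ALLOC][8-49 FREE]
Op 2: free(a) -> (freed a); heap: [0-49 FREE]
Op 3: b = malloc(7) -> b = 0; heap: [0-6 ALLOC][7-49 FREE]
Op 4: b = realloc(b, 18) -> b = 0; heap: [0-17 ALLOC][18-49 FREE]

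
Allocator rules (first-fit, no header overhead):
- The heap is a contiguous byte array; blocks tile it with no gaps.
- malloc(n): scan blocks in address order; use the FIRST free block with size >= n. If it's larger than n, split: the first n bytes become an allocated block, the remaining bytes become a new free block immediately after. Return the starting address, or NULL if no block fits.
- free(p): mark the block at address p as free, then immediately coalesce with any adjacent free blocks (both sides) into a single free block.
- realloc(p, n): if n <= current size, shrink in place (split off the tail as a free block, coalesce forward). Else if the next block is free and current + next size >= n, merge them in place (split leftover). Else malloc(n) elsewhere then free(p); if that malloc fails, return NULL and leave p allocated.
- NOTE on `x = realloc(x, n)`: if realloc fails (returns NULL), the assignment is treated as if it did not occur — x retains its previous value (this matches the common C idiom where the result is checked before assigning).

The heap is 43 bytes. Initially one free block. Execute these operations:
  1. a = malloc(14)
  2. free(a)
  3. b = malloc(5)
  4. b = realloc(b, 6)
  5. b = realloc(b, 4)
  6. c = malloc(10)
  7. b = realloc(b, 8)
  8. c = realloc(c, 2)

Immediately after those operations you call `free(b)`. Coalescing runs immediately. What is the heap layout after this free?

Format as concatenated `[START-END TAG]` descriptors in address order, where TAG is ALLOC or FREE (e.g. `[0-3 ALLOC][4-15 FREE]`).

Op 1: a = malloc(14) -> a = 0; heap: [0-13 ALLOC][14-42 FREE]
Op 2: free(a) -> (freed a); heap: [0-42 FREE]
Op 3: b = malloc(5) -> b = 0; heap: [0-4 ALLOC][5-42 FREE]
Op 4: b = realloc(b, 6) -> b = 0; heap: [0-5 ALLOC][6-42 FREE]
Op 5: b = realloc(b, 4) -> b = 0; heap: [0-3 ALLOC][4-42 FREE]
Op 6: c = malloc(10) -> c = 4; heap: [0-3 ALLOC][4-13 ALLOC][14-42 FREE]
Op 7: b = realloc(b, 8) -> b = 14; heap: [0-3 FREE][4-13 ALLOC][14-21 ALLOC][22-42 FREE]
Op 8: c = realloc(c, 2) -> c = 4; heap: [0-3 FREE][4-5 ALLOC][6-13 FREE][14-21 ALLOC][22-42 FREE]
free(b): b = 14 -> block [14-21 ALLOC]; mark free, coalesce with adjacent free neighbors -> [0-3 FREE][4-5 ALLOC][6-42 FREE]

Answer: [0-3 FREE][4-5 ALLOC][6-42 FREE]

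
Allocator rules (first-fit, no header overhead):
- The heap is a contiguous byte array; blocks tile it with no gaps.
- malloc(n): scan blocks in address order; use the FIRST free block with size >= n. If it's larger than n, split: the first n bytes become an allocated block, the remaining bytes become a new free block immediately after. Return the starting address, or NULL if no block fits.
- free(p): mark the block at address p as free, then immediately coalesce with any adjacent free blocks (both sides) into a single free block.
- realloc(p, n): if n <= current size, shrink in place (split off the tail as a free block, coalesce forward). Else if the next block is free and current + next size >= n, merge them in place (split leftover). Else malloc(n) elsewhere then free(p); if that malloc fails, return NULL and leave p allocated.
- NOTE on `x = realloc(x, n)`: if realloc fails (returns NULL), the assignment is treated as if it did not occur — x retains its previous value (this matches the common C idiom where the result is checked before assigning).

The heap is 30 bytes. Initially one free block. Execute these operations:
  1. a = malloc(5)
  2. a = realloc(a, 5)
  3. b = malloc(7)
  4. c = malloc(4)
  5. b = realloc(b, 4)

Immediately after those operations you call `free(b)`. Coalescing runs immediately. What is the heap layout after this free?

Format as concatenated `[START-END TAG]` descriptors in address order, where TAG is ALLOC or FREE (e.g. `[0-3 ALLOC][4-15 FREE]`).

Op 1: a = malloc(5) -> a = 0; heap: [0-4 ALLOC][5-29 FREE]
Op 2: a = realloc(a, 5) -> a = 0; heap: [0-4 ALLOC][5-29 FREE]
Op 3: b = malloc(7) -> b = 5; heap: [0-4 ALLOC][5-11 ALLOC][12-29 FREE]
Op 4: c = malloc(4) -> c = 12; heap: [0-4 ALLOC][5-11 ALLOC][12-15 ALLOC][16-29 FREE]
Op 5: b = realloc(b, 4) -> b = 5; heap: [0-4 ALLOC][5-8 ALLOC][9-11 FREE][12-15 ALLOC][16-29 FREE]
free(b): b = 5 -> block [5-8 ALLOC]; mark free, coalesce with adjacent free neighbors -> [0-4 ALLOC][5-11 FREE][12-15 ALLOC][16-29 FREE]

Answer: [0-4 ALLOC][5-11 FREE][12-15 ALLOC][16-29 FREE]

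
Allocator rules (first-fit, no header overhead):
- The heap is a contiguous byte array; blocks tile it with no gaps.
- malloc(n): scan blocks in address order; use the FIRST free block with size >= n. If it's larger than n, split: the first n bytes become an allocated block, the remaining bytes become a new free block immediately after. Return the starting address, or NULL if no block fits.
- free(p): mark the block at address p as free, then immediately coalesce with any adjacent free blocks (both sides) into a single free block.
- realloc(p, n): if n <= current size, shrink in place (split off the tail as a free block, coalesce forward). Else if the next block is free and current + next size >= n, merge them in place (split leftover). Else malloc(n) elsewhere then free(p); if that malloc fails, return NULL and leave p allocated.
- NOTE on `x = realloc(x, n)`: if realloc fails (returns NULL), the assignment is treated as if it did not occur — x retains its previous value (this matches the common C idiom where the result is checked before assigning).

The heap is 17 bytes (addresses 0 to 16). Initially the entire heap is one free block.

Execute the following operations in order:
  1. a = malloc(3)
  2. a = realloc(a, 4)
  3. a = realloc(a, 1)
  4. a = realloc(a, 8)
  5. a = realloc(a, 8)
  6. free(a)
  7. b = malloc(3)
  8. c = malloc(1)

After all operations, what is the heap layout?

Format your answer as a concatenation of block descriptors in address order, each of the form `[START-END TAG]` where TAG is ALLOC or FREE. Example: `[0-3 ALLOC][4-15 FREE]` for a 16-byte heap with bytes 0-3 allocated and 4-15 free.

Answer: [0-2 ALLOC][3-3 ALLOC][4-16 FREE]

Derivation:
Op 1: a = malloc(3) -> a = 0; heap: [0-2 ALLOC][3-16 FREE]
Op 2: a = realloc(a, 4) -> a = 0; heap: [0-3 ALLOC][4-16 FREE]
Op 3: a = realloc(a, 1) -> a = 0; heap: [0-0 ALLOC][1-16 FREE]
Op 4: a = realloc(a, 8) -> a = 0; heap: [0-7 ALLOC][8-16 FREE]
Op 5: a = realloc(a, 8) -> a = 0; heap: [0-7 ALLOC][8-16 FREE]
Op 6: free(a) -> (freed a); heap: [0-16 FREE]
Op 7: b = malloc(3) -> b = 0; heap: [0-2 ALLOC][3-16 FREE]
Op 8: c = malloc(1) -> c = 3; heap: [0-2 ALLOC][3-3 ALLOC][4-16 FREE]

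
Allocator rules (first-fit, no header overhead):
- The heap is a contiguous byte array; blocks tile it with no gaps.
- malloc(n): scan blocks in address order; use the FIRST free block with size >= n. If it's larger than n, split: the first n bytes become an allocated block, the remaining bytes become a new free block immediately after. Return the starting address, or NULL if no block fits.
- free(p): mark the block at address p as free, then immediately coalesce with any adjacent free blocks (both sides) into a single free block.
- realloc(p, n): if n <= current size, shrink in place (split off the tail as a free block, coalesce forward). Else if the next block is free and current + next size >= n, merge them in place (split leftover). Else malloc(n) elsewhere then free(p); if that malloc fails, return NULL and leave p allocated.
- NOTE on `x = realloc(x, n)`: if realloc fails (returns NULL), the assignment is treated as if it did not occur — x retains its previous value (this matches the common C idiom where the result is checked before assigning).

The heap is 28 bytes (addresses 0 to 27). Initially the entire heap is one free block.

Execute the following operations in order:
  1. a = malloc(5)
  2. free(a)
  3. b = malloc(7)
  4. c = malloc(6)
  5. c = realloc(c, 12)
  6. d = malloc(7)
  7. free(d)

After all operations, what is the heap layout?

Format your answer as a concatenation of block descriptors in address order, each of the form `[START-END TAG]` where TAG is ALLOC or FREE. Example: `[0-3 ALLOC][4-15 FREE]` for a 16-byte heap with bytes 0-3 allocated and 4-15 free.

Op 1: a = malloc(5) -> a = 0; heap: [0-4 ALLOC][5-27 FREE]
Op 2: free(a) -> (freed a); heap: [0-27 FREE]
Op 3: b = malloc(7) -> b = 0; heap: [0-6 ALLOC][7-27 FREE]
Op 4: c = malloc(6) -> c = 7; heap: [0-6 ALLOC][7-12 ALLOC][13-27 FREE]
Op 5: c = realloc(c, 12) -> c = 7; heap: [0-6 ALLOC][7-18 ALLOC][19-27 FREE]
Op 6: d = malloc(7) -> d = 19; heap: [0-6 ALLOC][7-18 ALLOC][19-25 ALLOC][26-27 FREE]
Op 7: free(d) -> (freed d); heap: [0-6 ALLOC][7-18 ALLOC][19-27 FREE]

Answer: [0-6 ALLOC][7-18 ALLOC][19-27 FREE]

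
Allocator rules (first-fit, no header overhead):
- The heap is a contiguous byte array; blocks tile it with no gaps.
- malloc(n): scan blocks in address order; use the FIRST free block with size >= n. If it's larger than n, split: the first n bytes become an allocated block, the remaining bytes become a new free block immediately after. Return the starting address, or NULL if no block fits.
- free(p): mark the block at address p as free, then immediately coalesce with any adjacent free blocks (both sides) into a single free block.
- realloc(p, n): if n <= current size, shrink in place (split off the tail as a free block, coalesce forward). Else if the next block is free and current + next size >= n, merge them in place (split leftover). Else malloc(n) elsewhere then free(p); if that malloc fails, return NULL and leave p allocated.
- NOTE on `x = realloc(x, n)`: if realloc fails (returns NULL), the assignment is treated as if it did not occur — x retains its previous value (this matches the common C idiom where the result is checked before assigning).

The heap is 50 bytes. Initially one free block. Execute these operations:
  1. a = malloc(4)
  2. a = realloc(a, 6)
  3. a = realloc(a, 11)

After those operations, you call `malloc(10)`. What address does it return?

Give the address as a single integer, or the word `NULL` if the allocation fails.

Answer: 11

Derivation:
Op 1: a = malloc(4) -> a = 0; heap: [0-3 ALLOC][4-49 FREE]
Op 2: a = realloc(a, 6) -> a = 0; heap: [0-5 ALLOC][6-49 FREE]
Op 3: a = realloc(a, 11) -> a = 0; heap: [0-10 ALLOC][11-49 FREE]
malloc(10): first-fit scan over [0-10 ALLOC][11-49 FREE] -> 11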